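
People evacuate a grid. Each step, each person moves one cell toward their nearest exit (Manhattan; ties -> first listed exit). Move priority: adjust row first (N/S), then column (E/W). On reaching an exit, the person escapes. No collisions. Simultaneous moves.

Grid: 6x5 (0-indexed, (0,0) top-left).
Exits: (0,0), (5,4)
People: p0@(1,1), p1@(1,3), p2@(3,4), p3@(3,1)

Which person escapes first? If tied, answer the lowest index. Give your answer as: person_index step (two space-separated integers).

Answer: 0 2

Derivation:
Step 1: p0:(1,1)->(0,1) | p1:(1,3)->(0,3) | p2:(3,4)->(4,4) | p3:(3,1)->(2,1)
Step 2: p0:(0,1)->(0,0)->EXIT | p1:(0,3)->(0,2) | p2:(4,4)->(5,4)->EXIT | p3:(2,1)->(1,1)
Step 3: p0:escaped | p1:(0,2)->(0,1) | p2:escaped | p3:(1,1)->(0,1)
Step 4: p0:escaped | p1:(0,1)->(0,0)->EXIT | p2:escaped | p3:(0,1)->(0,0)->EXIT
Exit steps: [2, 4, 2, 4]
First to escape: p0 at step 2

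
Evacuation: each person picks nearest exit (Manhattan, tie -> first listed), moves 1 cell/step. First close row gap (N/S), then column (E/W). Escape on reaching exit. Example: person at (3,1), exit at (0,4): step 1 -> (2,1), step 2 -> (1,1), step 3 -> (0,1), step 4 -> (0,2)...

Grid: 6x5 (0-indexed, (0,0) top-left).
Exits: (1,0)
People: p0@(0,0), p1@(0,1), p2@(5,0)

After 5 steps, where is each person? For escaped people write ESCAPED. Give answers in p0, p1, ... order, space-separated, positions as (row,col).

Step 1: p0:(0,0)->(1,0)->EXIT | p1:(0,1)->(1,1) | p2:(5,0)->(4,0)
Step 2: p0:escaped | p1:(1,1)->(1,0)->EXIT | p2:(4,0)->(3,0)
Step 3: p0:escaped | p1:escaped | p2:(3,0)->(2,0)
Step 4: p0:escaped | p1:escaped | p2:(2,0)->(1,0)->EXIT

ESCAPED ESCAPED ESCAPED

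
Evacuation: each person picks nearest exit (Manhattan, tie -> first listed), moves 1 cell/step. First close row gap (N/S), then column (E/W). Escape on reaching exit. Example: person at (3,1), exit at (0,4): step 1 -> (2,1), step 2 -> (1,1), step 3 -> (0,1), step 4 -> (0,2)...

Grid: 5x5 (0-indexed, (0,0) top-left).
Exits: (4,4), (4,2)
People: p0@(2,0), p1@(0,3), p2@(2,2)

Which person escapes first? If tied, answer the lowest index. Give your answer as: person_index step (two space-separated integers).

Step 1: p0:(2,0)->(3,0) | p1:(0,3)->(1,3) | p2:(2,2)->(3,2)
Step 2: p0:(3,0)->(4,0) | p1:(1,3)->(2,3) | p2:(3,2)->(4,2)->EXIT
Step 3: p0:(4,0)->(4,1) | p1:(2,3)->(3,3) | p2:escaped
Step 4: p0:(4,1)->(4,2)->EXIT | p1:(3,3)->(4,3) | p2:escaped
Step 5: p0:escaped | p1:(4,3)->(4,4)->EXIT | p2:escaped
Exit steps: [4, 5, 2]
First to escape: p2 at step 2

Answer: 2 2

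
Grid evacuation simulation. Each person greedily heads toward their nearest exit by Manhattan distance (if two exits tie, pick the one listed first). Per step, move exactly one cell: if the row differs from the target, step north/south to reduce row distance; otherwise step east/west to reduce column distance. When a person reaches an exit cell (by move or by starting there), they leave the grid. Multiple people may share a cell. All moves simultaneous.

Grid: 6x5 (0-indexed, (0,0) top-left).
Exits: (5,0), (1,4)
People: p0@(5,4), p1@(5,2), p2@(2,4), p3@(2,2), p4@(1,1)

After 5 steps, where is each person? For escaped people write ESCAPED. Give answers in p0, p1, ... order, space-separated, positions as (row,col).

Step 1: p0:(5,4)->(5,3) | p1:(5,2)->(5,1) | p2:(2,4)->(1,4)->EXIT | p3:(2,2)->(1,2) | p4:(1,1)->(1,2)
Step 2: p0:(5,3)->(5,2) | p1:(5,1)->(5,0)->EXIT | p2:escaped | p3:(1,2)->(1,3) | p4:(1,2)->(1,3)
Step 3: p0:(5,2)->(5,1) | p1:escaped | p2:escaped | p3:(1,3)->(1,4)->EXIT | p4:(1,3)->(1,4)->EXIT
Step 4: p0:(5,1)->(5,0)->EXIT | p1:escaped | p2:escaped | p3:escaped | p4:escaped

ESCAPED ESCAPED ESCAPED ESCAPED ESCAPED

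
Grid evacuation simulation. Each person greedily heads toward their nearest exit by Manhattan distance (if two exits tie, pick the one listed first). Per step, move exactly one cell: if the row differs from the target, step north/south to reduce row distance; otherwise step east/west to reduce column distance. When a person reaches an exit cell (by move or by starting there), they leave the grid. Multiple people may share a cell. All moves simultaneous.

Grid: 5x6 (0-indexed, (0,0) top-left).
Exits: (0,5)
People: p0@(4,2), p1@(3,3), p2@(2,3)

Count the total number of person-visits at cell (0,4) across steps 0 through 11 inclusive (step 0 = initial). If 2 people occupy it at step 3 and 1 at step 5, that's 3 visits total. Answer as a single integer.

Step 0: p0@(4,2) p1@(3,3) p2@(2,3) -> at (0,4): 0 [-], cum=0
Step 1: p0@(3,2) p1@(2,3) p2@(1,3) -> at (0,4): 0 [-], cum=0
Step 2: p0@(2,2) p1@(1,3) p2@(0,3) -> at (0,4): 0 [-], cum=0
Step 3: p0@(1,2) p1@(0,3) p2@(0,4) -> at (0,4): 1 [p2], cum=1
Step 4: p0@(0,2) p1@(0,4) p2@ESC -> at (0,4): 1 [p1], cum=2
Step 5: p0@(0,3) p1@ESC p2@ESC -> at (0,4): 0 [-], cum=2
Step 6: p0@(0,4) p1@ESC p2@ESC -> at (0,4): 1 [p0], cum=3
Step 7: p0@ESC p1@ESC p2@ESC -> at (0,4): 0 [-], cum=3
Total visits = 3

Answer: 3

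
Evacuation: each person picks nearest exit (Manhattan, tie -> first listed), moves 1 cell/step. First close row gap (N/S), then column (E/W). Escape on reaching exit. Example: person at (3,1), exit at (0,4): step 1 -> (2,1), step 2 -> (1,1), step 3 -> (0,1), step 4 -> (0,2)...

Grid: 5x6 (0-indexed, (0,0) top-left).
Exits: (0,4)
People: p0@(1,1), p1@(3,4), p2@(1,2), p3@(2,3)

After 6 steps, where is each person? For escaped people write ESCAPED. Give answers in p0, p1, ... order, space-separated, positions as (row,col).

Step 1: p0:(1,1)->(0,1) | p1:(3,4)->(2,4) | p2:(1,2)->(0,2) | p3:(2,3)->(1,3)
Step 2: p0:(0,1)->(0,2) | p1:(2,4)->(1,4) | p2:(0,2)->(0,3) | p3:(1,3)->(0,3)
Step 3: p0:(0,2)->(0,3) | p1:(1,4)->(0,4)->EXIT | p2:(0,3)->(0,4)->EXIT | p3:(0,3)->(0,4)->EXIT
Step 4: p0:(0,3)->(0,4)->EXIT | p1:escaped | p2:escaped | p3:escaped

ESCAPED ESCAPED ESCAPED ESCAPED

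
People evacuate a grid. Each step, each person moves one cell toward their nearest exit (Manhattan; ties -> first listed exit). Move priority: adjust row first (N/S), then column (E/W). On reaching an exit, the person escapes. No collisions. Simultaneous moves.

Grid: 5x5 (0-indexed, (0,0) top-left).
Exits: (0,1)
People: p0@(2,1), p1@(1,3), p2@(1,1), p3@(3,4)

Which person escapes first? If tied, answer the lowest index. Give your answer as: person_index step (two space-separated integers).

Step 1: p0:(2,1)->(1,1) | p1:(1,3)->(0,3) | p2:(1,1)->(0,1)->EXIT | p3:(3,4)->(2,4)
Step 2: p0:(1,1)->(0,1)->EXIT | p1:(0,3)->(0,2) | p2:escaped | p3:(2,4)->(1,4)
Step 3: p0:escaped | p1:(0,2)->(0,1)->EXIT | p2:escaped | p3:(1,4)->(0,4)
Step 4: p0:escaped | p1:escaped | p2:escaped | p3:(0,4)->(0,3)
Step 5: p0:escaped | p1:escaped | p2:escaped | p3:(0,3)->(0,2)
Step 6: p0:escaped | p1:escaped | p2:escaped | p3:(0,2)->(0,1)->EXIT
Exit steps: [2, 3, 1, 6]
First to escape: p2 at step 1

Answer: 2 1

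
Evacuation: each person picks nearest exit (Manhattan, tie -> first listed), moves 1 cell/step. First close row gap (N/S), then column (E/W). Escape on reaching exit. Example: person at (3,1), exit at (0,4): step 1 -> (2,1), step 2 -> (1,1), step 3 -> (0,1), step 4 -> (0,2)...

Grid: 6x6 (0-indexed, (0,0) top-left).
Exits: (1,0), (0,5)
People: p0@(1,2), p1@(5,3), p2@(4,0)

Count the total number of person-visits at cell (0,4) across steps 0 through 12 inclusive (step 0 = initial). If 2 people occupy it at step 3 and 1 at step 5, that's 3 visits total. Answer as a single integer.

Step 0: p0@(1,2) p1@(5,3) p2@(4,0) -> at (0,4): 0 [-], cum=0
Step 1: p0@(1,1) p1@(4,3) p2@(3,0) -> at (0,4): 0 [-], cum=0
Step 2: p0@ESC p1@(3,3) p2@(2,0) -> at (0,4): 0 [-], cum=0
Step 3: p0@ESC p1@(2,3) p2@ESC -> at (0,4): 0 [-], cum=0
Step 4: p0@ESC p1@(1,3) p2@ESC -> at (0,4): 0 [-], cum=0
Step 5: p0@ESC p1@(1,2) p2@ESC -> at (0,4): 0 [-], cum=0
Step 6: p0@ESC p1@(1,1) p2@ESC -> at (0,4): 0 [-], cum=0
Step 7: p0@ESC p1@ESC p2@ESC -> at (0,4): 0 [-], cum=0
Total visits = 0

Answer: 0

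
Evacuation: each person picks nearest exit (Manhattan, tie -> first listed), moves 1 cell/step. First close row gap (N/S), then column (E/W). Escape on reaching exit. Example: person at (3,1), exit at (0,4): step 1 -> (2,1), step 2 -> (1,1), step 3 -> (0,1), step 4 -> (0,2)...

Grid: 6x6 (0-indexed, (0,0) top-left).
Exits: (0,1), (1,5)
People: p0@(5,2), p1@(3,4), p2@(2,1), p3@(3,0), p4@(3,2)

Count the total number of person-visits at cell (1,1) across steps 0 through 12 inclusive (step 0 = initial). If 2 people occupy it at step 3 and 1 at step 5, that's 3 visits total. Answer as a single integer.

Answer: 1

Derivation:
Step 0: p0@(5,2) p1@(3,4) p2@(2,1) p3@(3,0) p4@(3,2) -> at (1,1): 0 [-], cum=0
Step 1: p0@(4,2) p1@(2,4) p2@(1,1) p3@(2,0) p4@(2,2) -> at (1,1): 1 [p2], cum=1
Step 2: p0@(3,2) p1@(1,4) p2@ESC p3@(1,0) p4@(1,2) -> at (1,1): 0 [-], cum=1
Step 3: p0@(2,2) p1@ESC p2@ESC p3@(0,0) p4@(0,2) -> at (1,1): 0 [-], cum=1
Step 4: p0@(1,2) p1@ESC p2@ESC p3@ESC p4@ESC -> at (1,1): 0 [-], cum=1
Step 5: p0@(0,2) p1@ESC p2@ESC p3@ESC p4@ESC -> at (1,1): 0 [-], cum=1
Step 6: p0@ESC p1@ESC p2@ESC p3@ESC p4@ESC -> at (1,1): 0 [-], cum=1
Total visits = 1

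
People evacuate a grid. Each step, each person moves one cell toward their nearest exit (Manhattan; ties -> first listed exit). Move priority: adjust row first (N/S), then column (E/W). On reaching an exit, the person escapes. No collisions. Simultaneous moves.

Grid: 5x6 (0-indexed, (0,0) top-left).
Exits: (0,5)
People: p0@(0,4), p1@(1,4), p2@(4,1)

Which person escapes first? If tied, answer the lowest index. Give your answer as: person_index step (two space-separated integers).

Step 1: p0:(0,4)->(0,5)->EXIT | p1:(1,4)->(0,4) | p2:(4,1)->(3,1)
Step 2: p0:escaped | p1:(0,4)->(0,5)->EXIT | p2:(3,1)->(2,1)
Step 3: p0:escaped | p1:escaped | p2:(2,1)->(1,1)
Step 4: p0:escaped | p1:escaped | p2:(1,1)->(0,1)
Step 5: p0:escaped | p1:escaped | p2:(0,1)->(0,2)
Step 6: p0:escaped | p1:escaped | p2:(0,2)->(0,3)
Step 7: p0:escaped | p1:escaped | p2:(0,3)->(0,4)
Step 8: p0:escaped | p1:escaped | p2:(0,4)->(0,5)->EXIT
Exit steps: [1, 2, 8]
First to escape: p0 at step 1

Answer: 0 1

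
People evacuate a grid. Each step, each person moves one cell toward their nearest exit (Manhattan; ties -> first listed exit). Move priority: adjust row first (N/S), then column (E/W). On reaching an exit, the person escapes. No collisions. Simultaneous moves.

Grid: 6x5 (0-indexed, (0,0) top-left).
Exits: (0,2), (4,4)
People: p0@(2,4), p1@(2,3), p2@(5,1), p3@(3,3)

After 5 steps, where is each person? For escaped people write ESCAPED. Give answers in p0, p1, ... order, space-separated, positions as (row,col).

Step 1: p0:(2,4)->(3,4) | p1:(2,3)->(1,3) | p2:(5,1)->(4,1) | p3:(3,3)->(4,3)
Step 2: p0:(3,4)->(4,4)->EXIT | p1:(1,3)->(0,3) | p2:(4,1)->(4,2) | p3:(4,3)->(4,4)->EXIT
Step 3: p0:escaped | p1:(0,3)->(0,2)->EXIT | p2:(4,2)->(4,3) | p3:escaped
Step 4: p0:escaped | p1:escaped | p2:(4,3)->(4,4)->EXIT | p3:escaped

ESCAPED ESCAPED ESCAPED ESCAPED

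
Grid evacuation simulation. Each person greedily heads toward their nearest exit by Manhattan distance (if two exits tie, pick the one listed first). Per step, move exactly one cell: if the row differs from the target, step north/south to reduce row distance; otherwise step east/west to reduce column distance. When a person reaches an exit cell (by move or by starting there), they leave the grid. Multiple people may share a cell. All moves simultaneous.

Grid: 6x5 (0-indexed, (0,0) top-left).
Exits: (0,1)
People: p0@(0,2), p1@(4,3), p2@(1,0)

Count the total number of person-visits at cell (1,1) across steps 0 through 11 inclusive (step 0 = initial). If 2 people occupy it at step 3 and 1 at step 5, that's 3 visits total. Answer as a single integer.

Step 0: p0@(0,2) p1@(4,3) p2@(1,0) -> at (1,1): 0 [-], cum=0
Step 1: p0@ESC p1@(3,3) p2@(0,0) -> at (1,1): 0 [-], cum=0
Step 2: p0@ESC p1@(2,3) p2@ESC -> at (1,1): 0 [-], cum=0
Step 3: p0@ESC p1@(1,3) p2@ESC -> at (1,1): 0 [-], cum=0
Step 4: p0@ESC p1@(0,3) p2@ESC -> at (1,1): 0 [-], cum=0
Step 5: p0@ESC p1@(0,2) p2@ESC -> at (1,1): 0 [-], cum=0
Step 6: p0@ESC p1@ESC p2@ESC -> at (1,1): 0 [-], cum=0
Total visits = 0

Answer: 0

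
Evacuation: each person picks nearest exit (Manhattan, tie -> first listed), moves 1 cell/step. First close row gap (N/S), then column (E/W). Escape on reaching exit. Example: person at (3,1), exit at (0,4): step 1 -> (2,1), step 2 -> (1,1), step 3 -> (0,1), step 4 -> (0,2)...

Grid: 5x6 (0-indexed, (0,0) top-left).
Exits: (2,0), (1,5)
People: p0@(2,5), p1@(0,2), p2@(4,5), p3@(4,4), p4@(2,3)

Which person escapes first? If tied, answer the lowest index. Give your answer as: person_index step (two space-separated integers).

Step 1: p0:(2,5)->(1,5)->EXIT | p1:(0,2)->(1,2) | p2:(4,5)->(3,5) | p3:(4,4)->(3,4) | p4:(2,3)->(2,2)
Step 2: p0:escaped | p1:(1,2)->(2,2) | p2:(3,5)->(2,5) | p3:(3,4)->(2,4) | p4:(2,2)->(2,1)
Step 3: p0:escaped | p1:(2,2)->(2,1) | p2:(2,5)->(1,5)->EXIT | p3:(2,4)->(1,4) | p4:(2,1)->(2,0)->EXIT
Step 4: p0:escaped | p1:(2,1)->(2,0)->EXIT | p2:escaped | p3:(1,4)->(1,5)->EXIT | p4:escaped
Exit steps: [1, 4, 3, 4, 3]
First to escape: p0 at step 1

Answer: 0 1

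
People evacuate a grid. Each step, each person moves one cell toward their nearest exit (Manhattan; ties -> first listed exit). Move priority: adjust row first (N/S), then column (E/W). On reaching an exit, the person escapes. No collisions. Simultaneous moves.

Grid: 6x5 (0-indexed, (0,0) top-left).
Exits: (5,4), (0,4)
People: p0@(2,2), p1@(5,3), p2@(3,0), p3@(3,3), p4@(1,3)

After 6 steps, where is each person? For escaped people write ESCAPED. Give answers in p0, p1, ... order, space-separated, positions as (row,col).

Step 1: p0:(2,2)->(1,2) | p1:(5,3)->(5,4)->EXIT | p2:(3,0)->(4,0) | p3:(3,3)->(4,3) | p4:(1,3)->(0,3)
Step 2: p0:(1,2)->(0,2) | p1:escaped | p2:(4,0)->(5,0) | p3:(4,3)->(5,3) | p4:(0,3)->(0,4)->EXIT
Step 3: p0:(0,2)->(0,3) | p1:escaped | p2:(5,0)->(5,1) | p3:(5,3)->(5,4)->EXIT | p4:escaped
Step 4: p0:(0,3)->(0,4)->EXIT | p1:escaped | p2:(5,1)->(5,2) | p3:escaped | p4:escaped
Step 5: p0:escaped | p1:escaped | p2:(5,2)->(5,3) | p3:escaped | p4:escaped
Step 6: p0:escaped | p1:escaped | p2:(5,3)->(5,4)->EXIT | p3:escaped | p4:escaped

ESCAPED ESCAPED ESCAPED ESCAPED ESCAPED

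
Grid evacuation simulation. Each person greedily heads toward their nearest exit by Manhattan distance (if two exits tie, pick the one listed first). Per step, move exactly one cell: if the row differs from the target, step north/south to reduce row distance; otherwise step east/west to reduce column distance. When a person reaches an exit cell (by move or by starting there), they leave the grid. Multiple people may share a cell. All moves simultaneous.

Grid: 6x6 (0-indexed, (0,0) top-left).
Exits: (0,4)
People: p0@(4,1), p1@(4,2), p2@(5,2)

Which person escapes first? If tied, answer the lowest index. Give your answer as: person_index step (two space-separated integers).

Step 1: p0:(4,1)->(3,1) | p1:(4,2)->(3,2) | p2:(5,2)->(4,2)
Step 2: p0:(3,1)->(2,1) | p1:(3,2)->(2,2) | p2:(4,2)->(3,2)
Step 3: p0:(2,1)->(1,1) | p1:(2,2)->(1,2) | p2:(3,2)->(2,2)
Step 4: p0:(1,1)->(0,1) | p1:(1,2)->(0,2) | p2:(2,2)->(1,2)
Step 5: p0:(0,1)->(0,2) | p1:(0,2)->(0,3) | p2:(1,2)->(0,2)
Step 6: p0:(0,2)->(0,3) | p1:(0,3)->(0,4)->EXIT | p2:(0,2)->(0,3)
Step 7: p0:(0,3)->(0,4)->EXIT | p1:escaped | p2:(0,3)->(0,4)->EXIT
Exit steps: [7, 6, 7]
First to escape: p1 at step 6

Answer: 1 6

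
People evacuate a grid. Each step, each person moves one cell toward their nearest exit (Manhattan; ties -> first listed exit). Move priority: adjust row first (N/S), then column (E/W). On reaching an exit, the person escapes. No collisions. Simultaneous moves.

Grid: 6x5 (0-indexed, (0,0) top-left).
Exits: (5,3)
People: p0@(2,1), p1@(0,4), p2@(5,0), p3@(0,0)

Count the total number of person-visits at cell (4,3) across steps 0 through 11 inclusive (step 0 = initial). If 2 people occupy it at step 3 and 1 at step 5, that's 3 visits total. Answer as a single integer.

Step 0: p0@(2,1) p1@(0,4) p2@(5,0) p3@(0,0) -> at (4,3): 0 [-], cum=0
Step 1: p0@(3,1) p1@(1,4) p2@(5,1) p3@(1,0) -> at (4,3): 0 [-], cum=0
Step 2: p0@(4,1) p1@(2,4) p2@(5,2) p3@(2,0) -> at (4,3): 0 [-], cum=0
Step 3: p0@(5,1) p1@(3,4) p2@ESC p3@(3,0) -> at (4,3): 0 [-], cum=0
Step 4: p0@(5,2) p1@(4,4) p2@ESC p3@(4,0) -> at (4,3): 0 [-], cum=0
Step 5: p0@ESC p1@(5,4) p2@ESC p3@(5,0) -> at (4,3): 0 [-], cum=0
Step 6: p0@ESC p1@ESC p2@ESC p3@(5,1) -> at (4,3): 0 [-], cum=0
Step 7: p0@ESC p1@ESC p2@ESC p3@(5,2) -> at (4,3): 0 [-], cum=0
Step 8: p0@ESC p1@ESC p2@ESC p3@ESC -> at (4,3): 0 [-], cum=0
Total visits = 0

Answer: 0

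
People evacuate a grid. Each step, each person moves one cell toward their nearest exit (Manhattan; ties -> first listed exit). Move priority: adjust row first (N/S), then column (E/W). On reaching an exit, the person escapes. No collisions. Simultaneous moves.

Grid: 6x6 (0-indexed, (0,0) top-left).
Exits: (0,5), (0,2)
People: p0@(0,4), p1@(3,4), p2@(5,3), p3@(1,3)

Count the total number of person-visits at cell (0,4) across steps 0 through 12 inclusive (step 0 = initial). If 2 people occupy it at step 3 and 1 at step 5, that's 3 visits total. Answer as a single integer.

Answer: 2

Derivation:
Step 0: p0@(0,4) p1@(3,4) p2@(5,3) p3@(1,3) -> at (0,4): 1 [p0], cum=1
Step 1: p0@ESC p1@(2,4) p2@(4,3) p3@(0,3) -> at (0,4): 0 [-], cum=1
Step 2: p0@ESC p1@(1,4) p2@(3,3) p3@ESC -> at (0,4): 0 [-], cum=1
Step 3: p0@ESC p1@(0,4) p2@(2,3) p3@ESC -> at (0,4): 1 [p1], cum=2
Step 4: p0@ESC p1@ESC p2@(1,3) p3@ESC -> at (0,4): 0 [-], cum=2
Step 5: p0@ESC p1@ESC p2@(0,3) p3@ESC -> at (0,4): 0 [-], cum=2
Step 6: p0@ESC p1@ESC p2@ESC p3@ESC -> at (0,4): 0 [-], cum=2
Total visits = 2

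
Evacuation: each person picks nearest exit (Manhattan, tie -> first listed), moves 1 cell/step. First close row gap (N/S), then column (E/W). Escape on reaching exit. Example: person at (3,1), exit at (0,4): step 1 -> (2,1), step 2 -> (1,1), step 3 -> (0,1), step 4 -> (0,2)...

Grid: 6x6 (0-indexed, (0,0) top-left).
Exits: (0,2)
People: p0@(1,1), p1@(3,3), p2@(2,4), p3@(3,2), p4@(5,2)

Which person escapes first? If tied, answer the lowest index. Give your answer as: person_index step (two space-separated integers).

Step 1: p0:(1,1)->(0,1) | p1:(3,3)->(2,3) | p2:(2,4)->(1,4) | p3:(3,2)->(2,2) | p4:(5,2)->(4,2)
Step 2: p0:(0,1)->(0,2)->EXIT | p1:(2,3)->(1,3) | p2:(1,4)->(0,4) | p3:(2,2)->(1,2) | p4:(4,2)->(3,2)
Step 3: p0:escaped | p1:(1,3)->(0,3) | p2:(0,4)->(0,3) | p3:(1,2)->(0,2)->EXIT | p4:(3,2)->(2,2)
Step 4: p0:escaped | p1:(0,3)->(0,2)->EXIT | p2:(0,3)->(0,2)->EXIT | p3:escaped | p4:(2,2)->(1,2)
Step 5: p0:escaped | p1:escaped | p2:escaped | p3:escaped | p4:(1,2)->(0,2)->EXIT
Exit steps: [2, 4, 4, 3, 5]
First to escape: p0 at step 2

Answer: 0 2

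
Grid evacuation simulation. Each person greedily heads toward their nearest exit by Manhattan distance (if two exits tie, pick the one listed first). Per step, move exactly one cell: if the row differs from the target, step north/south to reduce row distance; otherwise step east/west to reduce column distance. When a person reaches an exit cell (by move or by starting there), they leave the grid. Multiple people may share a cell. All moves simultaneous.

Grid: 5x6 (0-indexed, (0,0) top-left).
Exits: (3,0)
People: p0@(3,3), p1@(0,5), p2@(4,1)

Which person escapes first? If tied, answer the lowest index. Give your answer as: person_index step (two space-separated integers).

Step 1: p0:(3,3)->(3,2) | p1:(0,5)->(1,5) | p2:(4,1)->(3,1)
Step 2: p0:(3,2)->(3,1) | p1:(1,5)->(2,5) | p2:(3,1)->(3,0)->EXIT
Step 3: p0:(3,1)->(3,0)->EXIT | p1:(2,5)->(3,5) | p2:escaped
Step 4: p0:escaped | p1:(3,5)->(3,4) | p2:escaped
Step 5: p0:escaped | p1:(3,4)->(3,3) | p2:escaped
Step 6: p0:escaped | p1:(3,3)->(3,2) | p2:escaped
Step 7: p0:escaped | p1:(3,2)->(3,1) | p2:escaped
Step 8: p0:escaped | p1:(3,1)->(3,0)->EXIT | p2:escaped
Exit steps: [3, 8, 2]
First to escape: p2 at step 2

Answer: 2 2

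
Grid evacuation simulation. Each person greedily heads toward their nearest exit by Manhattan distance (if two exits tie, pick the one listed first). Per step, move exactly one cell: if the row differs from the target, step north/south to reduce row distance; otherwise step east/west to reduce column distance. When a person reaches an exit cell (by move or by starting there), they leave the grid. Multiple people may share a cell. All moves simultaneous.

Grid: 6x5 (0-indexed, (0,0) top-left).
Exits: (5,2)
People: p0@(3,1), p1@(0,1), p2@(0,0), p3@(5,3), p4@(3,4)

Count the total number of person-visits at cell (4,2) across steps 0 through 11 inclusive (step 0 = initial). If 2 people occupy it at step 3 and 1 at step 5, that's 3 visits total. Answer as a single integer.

Step 0: p0@(3,1) p1@(0,1) p2@(0,0) p3@(5,3) p4@(3,4) -> at (4,2): 0 [-], cum=0
Step 1: p0@(4,1) p1@(1,1) p2@(1,0) p3@ESC p4@(4,4) -> at (4,2): 0 [-], cum=0
Step 2: p0@(5,1) p1@(2,1) p2@(2,0) p3@ESC p4@(5,4) -> at (4,2): 0 [-], cum=0
Step 3: p0@ESC p1@(3,1) p2@(3,0) p3@ESC p4@(5,3) -> at (4,2): 0 [-], cum=0
Step 4: p0@ESC p1@(4,1) p2@(4,0) p3@ESC p4@ESC -> at (4,2): 0 [-], cum=0
Step 5: p0@ESC p1@(5,1) p2@(5,0) p3@ESC p4@ESC -> at (4,2): 0 [-], cum=0
Step 6: p0@ESC p1@ESC p2@(5,1) p3@ESC p4@ESC -> at (4,2): 0 [-], cum=0
Step 7: p0@ESC p1@ESC p2@ESC p3@ESC p4@ESC -> at (4,2): 0 [-], cum=0
Total visits = 0

Answer: 0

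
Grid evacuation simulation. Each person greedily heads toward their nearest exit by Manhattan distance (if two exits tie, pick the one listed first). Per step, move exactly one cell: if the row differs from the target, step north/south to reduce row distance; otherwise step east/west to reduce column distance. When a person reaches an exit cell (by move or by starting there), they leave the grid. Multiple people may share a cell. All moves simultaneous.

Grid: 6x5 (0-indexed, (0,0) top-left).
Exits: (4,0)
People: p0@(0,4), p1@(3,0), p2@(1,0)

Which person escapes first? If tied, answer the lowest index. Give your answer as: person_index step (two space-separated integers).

Answer: 1 1

Derivation:
Step 1: p0:(0,4)->(1,4) | p1:(3,0)->(4,0)->EXIT | p2:(1,0)->(2,0)
Step 2: p0:(1,4)->(2,4) | p1:escaped | p2:(2,0)->(3,0)
Step 3: p0:(2,4)->(3,4) | p1:escaped | p2:(3,0)->(4,0)->EXIT
Step 4: p0:(3,4)->(4,4) | p1:escaped | p2:escaped
Step 5: p0:(4,4)->(4,3) | p1:escaped | p2:escaped
Step 6: p0:(4,3)->(4,2) | p1:escaped | p2:escaped
Step 7: p0:(4,2)->(4,1) | p1:escaped | p2:escaped
Step 8: p0:(4,1)->(4,0)->EXIT | p1:escaped | p2:escaped
Exit steps: [8, 1, 3]
First to escape: p1 at step 1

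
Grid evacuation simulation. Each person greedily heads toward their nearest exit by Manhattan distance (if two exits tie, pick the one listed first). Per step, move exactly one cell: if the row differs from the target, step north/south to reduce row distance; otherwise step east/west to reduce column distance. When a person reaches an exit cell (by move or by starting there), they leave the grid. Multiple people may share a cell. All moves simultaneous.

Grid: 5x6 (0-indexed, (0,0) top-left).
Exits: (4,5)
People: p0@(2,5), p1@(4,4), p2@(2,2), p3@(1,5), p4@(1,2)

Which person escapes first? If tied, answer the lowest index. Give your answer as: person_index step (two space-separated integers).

Step 1: p0:(2,5)->(3,5) | p1:(4,4)->(4,5)->EXIT | p2:(2,2)->(3,2) | p3:(1,5)->(2,5) | p4:(1,2)->(2,2)
Step 2: p0:(3,5)->(4,5)->EXIT | p1:escaped | p2:(3,2)->(4,2) | p3:(2,5)->(3,5) | p4:(2,2)->(3,2)
Step 3: p0:escaped | p1:escaped | p2:(4,2)->(4,3) | p3:(3,5)->(4,5)->EXIT | p4:(3,2)->(4,2)
Step 4: p0:escaped | p1:escaped | p2:(4,3)->(4,4) | p3:escaped | p4:(4,2)->(4,3)
Step 5: p0:escaped | p1:escaped | p2:(4,4)->(4,5)->EXIT | p3:escaped | p4:(4,3)->(4,4)
Step 6: p0:escaped | p1:escaped | p2:escaped | p3:escaped | p4:(4,4)->(4,5)->EXIT
Exit steps: [2, 1, 5, 3, 6]
First to escape: p1 at step 1

Answer: 1 1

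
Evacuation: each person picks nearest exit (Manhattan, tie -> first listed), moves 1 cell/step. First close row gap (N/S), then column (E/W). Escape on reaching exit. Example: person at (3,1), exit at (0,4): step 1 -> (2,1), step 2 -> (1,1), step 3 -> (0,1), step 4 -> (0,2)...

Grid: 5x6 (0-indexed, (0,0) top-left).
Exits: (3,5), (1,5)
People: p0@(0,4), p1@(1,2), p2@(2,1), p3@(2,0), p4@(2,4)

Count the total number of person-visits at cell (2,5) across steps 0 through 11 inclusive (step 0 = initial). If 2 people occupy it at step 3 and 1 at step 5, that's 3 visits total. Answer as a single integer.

Answer: 0

Derivation:
Step 0: p0@(0,4) p1@(1,2) p2@(2,1) p3@(2,0) p4@(2,4) -> at (2,5): 0 [-], cum=0
Step 1: p0@(1,4) p1@(1,3) p2@(3,1) p3@(3,0) p4@(3,4) -> at (2,5): 0 [-], cum=0
Step 2: p0@ESC p1@(1,4) p2@(3,2) p3@(3,1) p4@ESC -> at (2,5): 0 [-], cum=0
Step 3: p0@ESC p1@ESC p2@(3,3) p3@(3,2) p4@ESC -> at (2,5): 0 [-], cum=0
Step 4: p0@ESC p1@ESC p2@(3,4) p3@(3,3) p4@ESC -> at (2,5): 0 [-], cum=0
Step 5: p0@ESC p1@ESC p2@ESC p3@(3,4) p4@ESC -> at (2,5): 0 [-], cum=0
Step 6: p0@ESC p1@ESC p2@ESC p3@ESC p4@ESC -> at (2,5): 0 [-], cum=0
Total visits = 0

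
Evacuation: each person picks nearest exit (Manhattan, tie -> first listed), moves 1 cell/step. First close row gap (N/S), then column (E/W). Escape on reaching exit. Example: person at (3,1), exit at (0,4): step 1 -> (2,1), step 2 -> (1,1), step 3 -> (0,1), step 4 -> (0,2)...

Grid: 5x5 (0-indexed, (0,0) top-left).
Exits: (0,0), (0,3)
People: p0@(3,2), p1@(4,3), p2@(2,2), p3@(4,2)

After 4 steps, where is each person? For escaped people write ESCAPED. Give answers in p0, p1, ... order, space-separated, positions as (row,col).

Step 1: p0:(3,2)->(2,2) | p1:(4,3)->(3,3) | p2:(2,2)->(1,2) | p3:(4,2)->(3,2)
Step 2: p0:(2,2)->(1,2) | p1:(3,3)->(2,3) | p2:(1,2)->(0,2) | p3:(3,2)->(2,2)
Step 3: p0:(1,2)->(0,2) | p1:(2,3)->(1,3) | p2:(0,2)->(0,3)->EXIT | p3:(2,2)->(1,2)
Step 4: p0:(0,2)->(0,3)->EXIT | p1:(1,3)->(0,3)->EXIT | p2:escaped | p3:(1,2)->(0,2)

ESCAPED ESCAPED ESCAPED (0,2)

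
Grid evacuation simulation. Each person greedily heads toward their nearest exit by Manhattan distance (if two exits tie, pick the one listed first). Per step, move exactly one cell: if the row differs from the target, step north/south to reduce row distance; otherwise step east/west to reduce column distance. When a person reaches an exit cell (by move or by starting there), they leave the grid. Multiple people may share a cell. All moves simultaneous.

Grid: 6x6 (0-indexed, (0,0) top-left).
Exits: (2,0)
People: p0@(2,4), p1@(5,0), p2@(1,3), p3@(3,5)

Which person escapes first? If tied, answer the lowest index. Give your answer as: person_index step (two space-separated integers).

Answer: 1 3

Derivation:
Step 1: p0:(2,4)->(2,3) | p1:(5,0)->(4,0) | p2:(1,3)->(2,3) | p3:(3,5)->(2,5)
Step 2: p0:(2,3)->(2,2) | p1:(4,0)->(3,0) | p2:(2,3)->(2,2) | p3:(2,5)->(2,4)
Step 3: p0:(2,2)->(2,1) | p1:(3,0)->(2,0)->EXIT | p2:(2,2)->(2,1) | p3:(2,4)->(2,3)
Step 4: p0:(2,1)->(2,0)->EXIT | p1:escaped | p2:(2,1)->(2,0)->EXIT | p3:(2,3)->(2,2)
Step 5: p0:escaped | p1:escaped | p2:escaped | p3:(2,2)->(2,1)
Step 6: p0:escaped | p1:escaped | p2:escaped | p3:(2,1)->(2,0)->EXIT
Exit steps: [4, 3, 4, 6]
First to escape: p1 at step 3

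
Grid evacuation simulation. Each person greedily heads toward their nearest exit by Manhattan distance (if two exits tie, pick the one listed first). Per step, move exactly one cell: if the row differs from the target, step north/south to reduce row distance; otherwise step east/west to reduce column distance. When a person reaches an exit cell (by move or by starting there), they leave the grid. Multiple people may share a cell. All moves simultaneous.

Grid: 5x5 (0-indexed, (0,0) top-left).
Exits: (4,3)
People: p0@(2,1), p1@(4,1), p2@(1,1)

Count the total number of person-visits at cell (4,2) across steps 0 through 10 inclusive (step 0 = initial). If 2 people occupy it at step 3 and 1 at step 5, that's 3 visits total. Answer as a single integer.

Step 0: p0@(2,1) p1@(4,1) p2@(1,1) -> at (4,2): 0 [-], cum=0
Step 1: p0@(3,1) p1@(4,2) p2@(2,1) -> at (4,2): 1 [p1], cum=1
Step 2: p0@(4,1) p1@ESC p2@(3,1) -> at (4,2): 0 [-], cum=1
Step 3: p0@(4,2) p1@ESC p2@(4,1) -> at (4,2): 1 [p0], cum=2
Step 4: p0@ESC p1@ESC p2@(4,2) -> at (4,2): 1 [p2], cum=3
Step 5: p0@ESC p1@ESC p2@ESC -> at (4,2): 0 [-], cum=3
Total visits = 3

Answer: 3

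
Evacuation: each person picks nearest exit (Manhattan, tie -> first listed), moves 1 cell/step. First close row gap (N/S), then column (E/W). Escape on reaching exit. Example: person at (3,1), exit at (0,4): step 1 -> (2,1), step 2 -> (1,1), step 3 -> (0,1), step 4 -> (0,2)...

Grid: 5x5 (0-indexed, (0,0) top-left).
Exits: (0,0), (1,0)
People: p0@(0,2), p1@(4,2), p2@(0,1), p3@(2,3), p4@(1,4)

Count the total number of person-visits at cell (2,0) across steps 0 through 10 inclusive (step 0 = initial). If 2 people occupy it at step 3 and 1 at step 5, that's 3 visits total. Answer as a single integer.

Answer: 0

Derivation:
Step 0: p0@(0,2) p1@(4,2) p2@(0,1) p3@(2,3) p4@(1,4) -> at (2,0): 0 [-], cum=0
Step 1: p0@(0,1) p1@(3,2) p2@ESC p3@(1,3) p4@(1,3) -> at (2,0): 0 [-], cum=0
Step 2: p0@ESC p1@(2,2) p2@ESC p3@(1,2) p4@(1,2) -> at (2,0): 0 [-], cum=0
Step 3: p0@ESC p1@(1,2) p2@ESC p3@(1,1) p4@(1,1) -> at (2,0): 0 [-], cum=0
Step 4: p0@ESC p1@(1,1) p2@ESC p3@ESC p4@ESC -> at (2,0): 0 [-], cum=0
Step 5: p0@ESC p1@ESC p2@ESC p3@ESC p4@ESC -> at (2,0): 0 [-], cum=0
Total visits = 0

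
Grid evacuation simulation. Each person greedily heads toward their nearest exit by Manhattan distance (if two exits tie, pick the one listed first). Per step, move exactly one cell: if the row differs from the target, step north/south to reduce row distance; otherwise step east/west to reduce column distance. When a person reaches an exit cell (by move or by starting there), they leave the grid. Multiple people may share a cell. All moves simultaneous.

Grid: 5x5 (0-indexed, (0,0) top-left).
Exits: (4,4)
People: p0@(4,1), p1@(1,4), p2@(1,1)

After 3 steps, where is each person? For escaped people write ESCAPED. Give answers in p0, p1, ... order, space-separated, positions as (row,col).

Step 1: p0:(4,1)->(4,2) | p1:(1,4)->(2,4) | p2:(1,1)->(2,1)
Step 2: p0:(4,2)->(4,3) | p1:(2,4)->(3,4) | p2:(2,1)->(3,1)
Step 3: p0:(4,3)->(4,4)->EXIT | p1:(3,4)->(4,4)->EXIT | p2:(3,1)->(4,1)

ESCAPED ESCAPED (4,1)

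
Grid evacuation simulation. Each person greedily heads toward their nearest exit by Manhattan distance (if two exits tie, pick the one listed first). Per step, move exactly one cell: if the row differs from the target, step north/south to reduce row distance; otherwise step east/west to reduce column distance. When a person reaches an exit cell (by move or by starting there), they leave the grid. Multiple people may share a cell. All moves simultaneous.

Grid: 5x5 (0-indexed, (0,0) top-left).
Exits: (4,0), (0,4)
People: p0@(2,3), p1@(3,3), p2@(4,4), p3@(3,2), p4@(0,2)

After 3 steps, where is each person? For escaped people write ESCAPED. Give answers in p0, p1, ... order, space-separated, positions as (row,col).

Step 1: p0:(2,3)->(1,3) | p1:(3,3)->(4,3) | p2:(4,4)->(4,3) | p3:(3,2)->(4,2) | p4:(0,2)->(0,3)
Step 2: p0:(1,3)->(0,3) | p1:(4,3)->(4,2) | p2:(4,3)->(4,2) | p3:(4,2)->(4,1) | p4:(0,3)->(0,4)->EXIT
Step 3: p0:(0,3)->(0,4)->EXIT | p1:(4,2)->(4,1) | p2:(4,2)->(4,1) | p3:(4,1)->(4,0)->EXIT | p4:escaped

ESCAPED (4,1) (4,1) ESCAPED ESCAPED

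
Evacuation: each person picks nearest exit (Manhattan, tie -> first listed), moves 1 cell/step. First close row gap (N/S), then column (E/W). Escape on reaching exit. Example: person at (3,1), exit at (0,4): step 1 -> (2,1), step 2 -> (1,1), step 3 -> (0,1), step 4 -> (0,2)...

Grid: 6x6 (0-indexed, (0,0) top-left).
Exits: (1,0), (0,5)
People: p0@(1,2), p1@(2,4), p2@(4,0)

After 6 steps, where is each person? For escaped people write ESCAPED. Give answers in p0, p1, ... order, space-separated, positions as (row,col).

Step 1: p0:(1,2)->(1,1) | p1:(2,4)->(1,4) | p2:(4,0)->(3,0)
Step 2: p0:(1,1)->(1,0)->EXIT | p1:(1,4)->(0,4) | p2:(3,0)->(2,0)
Step 3: p0:escaped | p1:(0,4)->(0,5)->EXIT | p2:(2,0)->(1,0)->EXIT

ESCAPED ESCAPED ESCAPED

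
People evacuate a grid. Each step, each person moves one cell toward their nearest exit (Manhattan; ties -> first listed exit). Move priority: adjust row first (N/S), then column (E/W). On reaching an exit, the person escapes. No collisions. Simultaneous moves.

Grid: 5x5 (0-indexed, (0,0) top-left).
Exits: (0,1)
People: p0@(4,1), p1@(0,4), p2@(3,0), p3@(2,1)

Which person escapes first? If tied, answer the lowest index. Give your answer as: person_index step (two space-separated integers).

Step 1: p0:(4,1)->(3,1) | p1:(0,4)->(0,3) | p2:(3,0)->(2,0) | p3:(2,1)->(1,1)
Step 2: p0:(3,1)->(2,1) | p1:(0,3)->(0,2) | p2:(2,0)->(1,0) | p3:(1,1)->(0,1)->EXIT
Step 3: p0:(2,1)->(1,1) | p1:(0,2)->(0,1)->EXIT | p2:(1,0)->(0,0) | p3:escaped
Step 4: p0:(1,1)->(0,1)->EXIT | p1:escaped | p2:(0,0)->(0,1)->EXIT | p3:escaped
Exit steps: [4, 3, 4, 2]
First to escape: p3 at step 2

Answer: 3 2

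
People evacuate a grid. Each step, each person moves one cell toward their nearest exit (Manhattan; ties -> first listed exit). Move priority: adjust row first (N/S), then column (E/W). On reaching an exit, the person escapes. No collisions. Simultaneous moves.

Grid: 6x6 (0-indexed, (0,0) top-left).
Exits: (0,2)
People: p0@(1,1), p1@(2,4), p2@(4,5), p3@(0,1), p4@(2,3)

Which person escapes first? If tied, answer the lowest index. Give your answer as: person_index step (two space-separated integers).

Step 1: p0:(1,1)->(0,1) | p1:(2,4)->(1,4) | p2:(4,5)->(3,5) | p3:(0,1)->(0,2)->EXIT | p4:(2,3)->(1,3)
Step 2: p0:(0,1)->(0,2)->EXIT | p1:(1,4)->(0,4) | p2:(3,5)->(2,5) | p3:escaped | p4:(1,3)->(0,3)
Step 3: p0:escaped | p1:(0,4)->(0,3) | p2:(2,5)->(1,5) | p3:escaped | p4:(0,3)->(0,2)->EXIT
Step 4: p0:escaped | p1:(0,3)->(0,2)->EXIT | p2:(1,5)->(0,5) | p3:escaped | p4:escaped
Step 5: p0:escaped | p1:escaped | p2:(0,5)->(0,4) | p3:escaped | p4:escaped
Step 6: p0:escaped | p1:escaped | p2:(0,4)->(0,3) | p3:escaped | p4:escaped
Step 7: p0:escaped | p1:escaped | p2:(0,3)->(0,2)->EXIT | p3:escaped | p4:escaped
Exit steps: [2, 4, 7, 1, 3]
First to escape: p3 at step 1

Answer: 3 1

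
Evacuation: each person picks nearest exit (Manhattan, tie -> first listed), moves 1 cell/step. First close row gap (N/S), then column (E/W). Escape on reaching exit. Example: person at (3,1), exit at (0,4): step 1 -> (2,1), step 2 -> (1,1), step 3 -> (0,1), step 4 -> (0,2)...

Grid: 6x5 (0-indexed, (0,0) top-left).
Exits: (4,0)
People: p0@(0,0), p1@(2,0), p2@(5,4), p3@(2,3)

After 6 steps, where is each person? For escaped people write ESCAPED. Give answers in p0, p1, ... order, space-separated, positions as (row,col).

Step 1: p0:(0,0)->(1,0) | p1:(2,0)->(3,0) | p2:(5,4)->(4,4) | p3:(2,3)->(3,3)
Step 2: p0:(1,0)->(2,0) | p1:(3,0)->(4,0)->EXIT | p2:(4,4)->(4,3) | p3:(3,3)->(4,3)
Step 3: p0:(2,0)->(3,0) | p1:escaped | p2:(4,3)->(4,2) | p3:(4,3)->(4,2)
Step 4: p0:(3,0)->(4,0)->EXIT | p1:escaped | p2:(4,2)->(4,1) | p3:(4,2)->(4,1)
Step 5: p0:escaped | p1:escaped | p2:(4,1)->(4,0)->EXIT | p3:(4,1)->(4,0)->EXIT

ESCAPED ESCAPED ESCAPED ESCAPED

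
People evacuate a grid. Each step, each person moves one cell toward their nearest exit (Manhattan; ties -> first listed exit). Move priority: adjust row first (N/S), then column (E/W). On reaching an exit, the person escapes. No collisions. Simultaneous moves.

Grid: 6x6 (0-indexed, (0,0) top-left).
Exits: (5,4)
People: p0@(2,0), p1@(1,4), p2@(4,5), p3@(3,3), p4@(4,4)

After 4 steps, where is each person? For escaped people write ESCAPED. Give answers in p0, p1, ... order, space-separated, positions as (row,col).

Step 1: p0:(2,0)->(3,0) | p1:(1,4)->(2,4) | p2:(4,5)->(5,5) | p3:(3,3)->(4,3) | p4:(4,4)->(5,4)->EXIT
Step 2: p0:(3,0)->(4,0) | p1:(2,4)->(3,4) | p2:(5,5)->(5,4)->EXIT | p3:(4,3)->(5,3) | p4:escaped
Step 3: p0:(4,0)->(5,0) | p1:(3,4)->(4,4) | p2:escaped | p3:(5,3)->(5,4)->EXIT | p4:escaped
Step 4: p0:(5,0)->(5,1) | p1:(4,4)->(5,4)->EXIT | p2:escaped | p3:escaped | p4:escaped

(5,1) ESCAPED ESCAPED ESCAPED ESCAPED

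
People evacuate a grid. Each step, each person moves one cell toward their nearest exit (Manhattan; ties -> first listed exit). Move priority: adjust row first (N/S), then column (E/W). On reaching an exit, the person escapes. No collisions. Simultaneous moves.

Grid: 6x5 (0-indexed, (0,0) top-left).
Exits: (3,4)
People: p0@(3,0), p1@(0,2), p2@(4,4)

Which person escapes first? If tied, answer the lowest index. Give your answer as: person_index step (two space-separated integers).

Answer: 2 1

Derivation:
Step 1: p0:(3,0)->(3,1) | p1:(0,2)->(1,2) | p2:(4,4)->(3,4)->EXIT
Step 2: p0:(3,1)->(3,2) | p1:(1,2)->(2,2) | p2:escaped
Step 3: p0:(3,2)->(3,3) | p1:(2,2)->(3,2) | p2:escaped
Step 4: p0:(3,3)->(3,4)->EXIT | p1:(3,2)->(3,3) | p2:escaped
Step 5: p0:escaped | p1:(3,3)->(3,4)->EXIT | p2:escaped
Exit steps: [4, 5, 1]
First to escape: p2 at step 1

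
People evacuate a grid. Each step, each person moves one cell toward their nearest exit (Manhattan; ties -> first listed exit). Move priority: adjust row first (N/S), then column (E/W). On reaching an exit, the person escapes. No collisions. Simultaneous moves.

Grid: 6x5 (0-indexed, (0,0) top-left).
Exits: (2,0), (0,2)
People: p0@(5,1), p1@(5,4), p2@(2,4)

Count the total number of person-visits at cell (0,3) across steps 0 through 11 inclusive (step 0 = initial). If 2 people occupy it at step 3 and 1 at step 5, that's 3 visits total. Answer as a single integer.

Answer: 0

Derivation:
Step 0: p0@(5,1) p1@(5,4) p2@(2,4) -> at (0,3): 0 [-], cum=0
Step 1: p0@(4,1) p1@(4,4) p2@(2,3) -> at (0,3): 0 [-], cum=0
Step 2: p0@(3,1) p1@(3,4) p2@(2,2) -> at (0,3): 0 [-], cum=0
Step 3: p0@(2,1) p1@(2,4) p2@(2,1) -> at (0,3): 0 [-], cum=0
Step 4: p0@ESC p1@(2,3) p2@ESC -> at (0,3): 0 [-], cum=0
Step 5: p0@ESC p1@(2,2) p2@ESC -> at (0,3): 0 [-], cum=0
Step 6: p0@ESC p1@(2,1) p2@ESC -> at (0,3): 0 [-], cum=0
Step 7: p0@ESC p1@ESC p2@ESC -> at (0,3): 0 [-], cum=0
Total visits = 0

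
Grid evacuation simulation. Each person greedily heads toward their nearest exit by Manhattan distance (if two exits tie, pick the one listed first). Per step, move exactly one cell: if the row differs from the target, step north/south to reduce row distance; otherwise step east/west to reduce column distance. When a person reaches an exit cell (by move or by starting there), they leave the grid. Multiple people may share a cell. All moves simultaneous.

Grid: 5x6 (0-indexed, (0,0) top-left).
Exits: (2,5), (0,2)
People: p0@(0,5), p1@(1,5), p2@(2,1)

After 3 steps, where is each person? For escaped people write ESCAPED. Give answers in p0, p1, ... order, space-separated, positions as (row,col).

Step 1: p0:(0,5)->(1,5) | p1:(1,5)->(2,5)->EXIT | p2:(2,1)->(1,1)
Step 2: p0:(1,5)->(2,5)->EXIT | p1:escaped | p2:(1,1)->(0,1)
Step 3: p0:escaped | p1:escaped | p2:(0,1)->(0,2)->EXIT

ESCAPED ESCAPED ESCAPED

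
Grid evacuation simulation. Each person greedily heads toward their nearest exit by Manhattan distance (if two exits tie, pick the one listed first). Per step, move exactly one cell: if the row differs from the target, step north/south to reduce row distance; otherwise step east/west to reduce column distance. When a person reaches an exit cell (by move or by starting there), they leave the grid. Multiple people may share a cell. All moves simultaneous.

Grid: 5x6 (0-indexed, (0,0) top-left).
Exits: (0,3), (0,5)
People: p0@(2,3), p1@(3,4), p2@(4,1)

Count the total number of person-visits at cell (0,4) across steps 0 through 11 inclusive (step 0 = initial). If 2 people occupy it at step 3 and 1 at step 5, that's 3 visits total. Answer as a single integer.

Answer: 1

Derivation:
Step 0: p0@(2,3) p1@(3,4) p2@(4,1) -> at (0,4): 0 [-], cum=0
Step 1: p0@(1,3) p1@(2,4) p2@(3,1) -> at (0,4): 0 [-], cum=0
Step 2: p0@ESC p1@(1,4) p2@(2,1) -> at (0,4): 0 [-], cum=0
Step 3: p0@ESC p1@(0,4) p2@(1,1) -> at (0,4): 1 [p1], cum=1
Step 4: p0@ESC p1@ESC p2@(0,1) -> at (0,4): 0 [-], cum=1
Step 5: p0@ESC p1@ESC p2@(0,2) -> at (0,4): 0 [-], cum=1
Step 6: p0@ESC p1@ESC p2@ESC -> at (0,4): 0 [-], cum=1
Total visits = 1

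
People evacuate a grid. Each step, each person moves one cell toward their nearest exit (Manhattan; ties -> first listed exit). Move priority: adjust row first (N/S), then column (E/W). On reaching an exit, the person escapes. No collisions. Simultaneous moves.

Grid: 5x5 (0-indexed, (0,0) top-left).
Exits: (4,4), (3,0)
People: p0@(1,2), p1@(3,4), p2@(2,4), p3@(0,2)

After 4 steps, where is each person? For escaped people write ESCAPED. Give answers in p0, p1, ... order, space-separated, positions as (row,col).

Step 1: p0:(1,2)->(2,2) | p1:(3,4)->(4,4)->EXIT | p2:(2,4)->(3,4) | p3:(0,2)->(1,2)
Step 2: p0:(2,2)->(3,2) | p1:escaped | p2:(3,4)->(4,4)->EXIT | p3:(1,2)->(2,2)
Step 3: p0:(3,2)->(3,1) | p1:escaped | p2:escaped | p3:(2,2)->(3,2)
Step 4: p0:(3,1)->(3,0)->EXIT | p1:escaped | p2:escaped | p3:(3,2)->(3,1)

ESCAPED ESCAPED ESCAPED (3,1)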